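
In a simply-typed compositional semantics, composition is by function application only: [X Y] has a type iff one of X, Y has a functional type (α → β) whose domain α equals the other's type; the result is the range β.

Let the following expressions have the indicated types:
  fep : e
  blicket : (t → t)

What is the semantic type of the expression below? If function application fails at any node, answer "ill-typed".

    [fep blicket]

ill-typed

[fep blicket]: e and (t → t) cannot combine by function application — type clash.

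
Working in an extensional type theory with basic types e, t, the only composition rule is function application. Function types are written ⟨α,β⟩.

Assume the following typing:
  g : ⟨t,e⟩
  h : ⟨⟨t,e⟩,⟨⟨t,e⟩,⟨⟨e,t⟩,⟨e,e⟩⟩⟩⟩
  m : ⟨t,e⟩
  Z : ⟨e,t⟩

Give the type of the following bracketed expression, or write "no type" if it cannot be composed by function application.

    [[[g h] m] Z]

⟨e,e⟩

[g h]: functor h : ⟨⟨t,e⟩,⟨⟨t,e⟩,⟨⟨e,t⟩,⟨e,e⟩⟩⟩⟩, argument g : ⟨t,e⟩; result ⟨⟨t,e⟩,⟨⟨e,t⟩,⟨e,e⟩⟩⟩.
[[g h] m]: functor [g h] : ⟨⟨t,e⟩,⟨⟨e,t⟩,⟨e,e⟩⟩⟩, argument m : ⟨t,e⟩; result ⟨⟨e,t⟩,⟨e,e⟩⟩.
[[[g h] m] Z]: functor [[g h] m] : ⟨⟨e,t⟩,⟨e,e⟩⟩, argument Z : ⟨e,t⟩; result ⟨e,e⟩.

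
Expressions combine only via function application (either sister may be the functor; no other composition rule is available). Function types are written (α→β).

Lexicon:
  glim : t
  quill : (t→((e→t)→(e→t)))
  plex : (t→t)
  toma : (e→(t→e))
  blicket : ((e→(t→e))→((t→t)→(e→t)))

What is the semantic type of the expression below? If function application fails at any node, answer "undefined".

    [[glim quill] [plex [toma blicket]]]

[glim quill]: (t→((e→t)→(e→t))) applied to t yields ((e→t)→(e→t)).
[toma blicket]: ((e→(t→e))→((t→t)→(e→t))) applied to (e→(t→e)) yields ((t→t)→(e→t)).
[plex [toma blicket]]: ((t→t)→(e→t)) applied to (t→t) yields (e→t).
[[glim quill] [plex [toma blicket]]]: ((e→t)→(e→t)) applied to (e→t) yields (e→t).

(e→t)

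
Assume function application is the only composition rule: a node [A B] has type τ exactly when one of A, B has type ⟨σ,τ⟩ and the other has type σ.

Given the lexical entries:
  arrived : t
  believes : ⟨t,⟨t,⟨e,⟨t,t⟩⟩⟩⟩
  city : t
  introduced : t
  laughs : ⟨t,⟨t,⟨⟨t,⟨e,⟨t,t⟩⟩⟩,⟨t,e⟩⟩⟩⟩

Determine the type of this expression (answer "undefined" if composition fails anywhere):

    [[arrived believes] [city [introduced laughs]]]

[arrived believes]: believes is ⟨t,⟨t,⟨e,⟨t,t⟩⟩⟩⟩, arrived is t; result ⟨t,⟨e,⟨t,t⟩⟩⟩.
[introduced laughs]: laughs is ⟨t,⟨t,⟨⟨t,⟨e,⟨t,t⟩⟩⟩,⟨t,e⟩⟩⟩⟩, introduced is t; result ⟨t,⟨⟨t,⟨e,⟨t,t⟩⟩⟩,⟨t,e⟩⟩⟩.
[city [introduced laughs]]: [introduced laughs] is ⟨t,⟨⟨t,⟨e,⟨t,t⟩⟩⟩,⟨t,e⟩⟩⟩, city is t; result ⟨⟨t,⟨e,⟨t,t⟩⟩⟩,⟨t,e⟩⟩.
[[arrived believes] [city [introduced laughs]]]: [city [introduced laughs]] is ⟨⟨t,⟨e,⟨t,t⟩⟩⟩,⟨t,e⟩⟩, [arrived believes] is ⟨t,⟨e,⟨t,t⟩⟩⟩; result ⟨t,e⟩.

⟨t,e⟩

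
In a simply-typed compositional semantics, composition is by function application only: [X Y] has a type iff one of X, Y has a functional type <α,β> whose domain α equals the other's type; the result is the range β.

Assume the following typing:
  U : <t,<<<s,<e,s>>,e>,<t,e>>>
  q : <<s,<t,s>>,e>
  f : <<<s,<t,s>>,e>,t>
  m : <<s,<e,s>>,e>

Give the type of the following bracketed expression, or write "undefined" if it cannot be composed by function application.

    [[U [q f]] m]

[q f]: functor f : <<<s,<t,s>>,e>,t>, argument q : <<s,<t,s>>,e>; result t.
[U [q f]]: functor U : <t,<<<s,<e,s>>,e>,<t,e>>>, argument [q f] : t; result <<<s,<e,s>>,e>,<t,e>>.
[[U [q f]] m]: functor [U [q f]] : <<<s,<e,s>>,e>,<t,e>>, argument m : <<s,<e,s>>,e>; result <t,e>.

<t,e>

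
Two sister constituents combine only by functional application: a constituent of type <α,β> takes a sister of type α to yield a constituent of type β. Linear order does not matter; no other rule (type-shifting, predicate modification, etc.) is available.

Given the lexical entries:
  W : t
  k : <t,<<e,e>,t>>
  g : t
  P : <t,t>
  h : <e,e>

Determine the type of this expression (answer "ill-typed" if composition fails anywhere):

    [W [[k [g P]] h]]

ill-typed

[g P]: functor P : <t,t>, argument g : t; result t.
[k [g P]]: functor k : <t,<<e,e>,t>>, argument [g P] : t; result <<e,e>,t>.
[[k [g P]] h]: functor [k [g P]] : <<e,e>,t>, argument h : <e,e>; result t.
At [W [[k [g P]] h]]: neither t nor t can take the other as argument; the node is ill-typed.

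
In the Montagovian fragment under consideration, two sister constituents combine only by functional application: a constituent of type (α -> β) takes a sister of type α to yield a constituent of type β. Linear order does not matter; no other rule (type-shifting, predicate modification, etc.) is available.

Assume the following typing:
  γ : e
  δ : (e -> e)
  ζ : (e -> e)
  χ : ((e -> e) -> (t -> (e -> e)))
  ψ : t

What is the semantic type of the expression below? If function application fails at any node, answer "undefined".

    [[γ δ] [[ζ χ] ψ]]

e

At [γ δ], δ : (e -> e) takes γ : e, giving e.
At [ζ χ], χ : ((e -> e) -> (t -> (e -> e))) takes ζ : (e -> e), giving (t -> (e -> e)).
At [[ζ χ] ψ], [ζ χ] : (t -> (e -> e)) takes ψ : t, giving (e -> e).
At [[γ δ] [[ζ χ] ψ]], [[ζ χ] ψ] : (e -> e) takes [γ δ] : e, giving e.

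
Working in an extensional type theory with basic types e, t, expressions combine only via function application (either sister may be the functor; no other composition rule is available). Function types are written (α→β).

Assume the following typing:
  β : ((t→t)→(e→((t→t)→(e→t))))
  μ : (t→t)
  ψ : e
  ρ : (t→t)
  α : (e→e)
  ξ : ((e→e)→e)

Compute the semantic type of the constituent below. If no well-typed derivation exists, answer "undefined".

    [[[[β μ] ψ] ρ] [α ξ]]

[β μ]: β is ((t→t)→(e→((t→t)→(e→t)))), μ is (t→t); result (e→((t→t)→(e→t))).
[[β μ] ψ]: [β μ] is (e→((t→t)→(e→t))), ψ is e; result ((t→t)→(e→t)).
[[[β μ] ψ] ρ]: [[β μ] ψ] is ((t→t)→(e→t)), ρ is (t→t); result (e→t).
[α ξ]: ξ is ((e→e)→e), α is (e→e); result e.
[[[[β μ] ψ] ρ] [α ξ]]: [[[β μ] ψ] ρ] is (e→t), [α ξ] is e; result t.

t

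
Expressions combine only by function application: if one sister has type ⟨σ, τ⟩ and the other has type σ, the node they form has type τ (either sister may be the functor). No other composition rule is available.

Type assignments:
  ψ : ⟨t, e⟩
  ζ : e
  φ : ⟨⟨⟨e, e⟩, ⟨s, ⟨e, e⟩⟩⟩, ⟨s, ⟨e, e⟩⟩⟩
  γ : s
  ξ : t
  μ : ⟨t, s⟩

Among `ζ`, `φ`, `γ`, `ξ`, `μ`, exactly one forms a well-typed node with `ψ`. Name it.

ζ : e — does not combine with ψ.
φ : ⟨⟨⟨e, e⟩, ⟨s, ⟨e, e⟩⟩⟩, ⟨s, ⟨e, e⟩⟩⟩ — does not combine with ψ.
γ : s — does not combine with ψ.
ξ — combines: ψ : ⟨t, e⟩ takes ξ : t as argument, giving e.
μ : ⟨t, s⟩ — does not combine with ψ.

ξ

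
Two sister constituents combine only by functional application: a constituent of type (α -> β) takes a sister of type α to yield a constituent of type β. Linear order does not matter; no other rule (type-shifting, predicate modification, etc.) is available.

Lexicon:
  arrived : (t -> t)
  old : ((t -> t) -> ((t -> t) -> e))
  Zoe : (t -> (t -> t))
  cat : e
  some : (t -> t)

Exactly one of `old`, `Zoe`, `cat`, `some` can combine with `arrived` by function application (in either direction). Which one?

old — combines: old : ((t -> t) -> ((t -> t) -> e)) takes arrived : (t -> t) as argument, giving ((t -> t) -> e).
Zoe : (t -> (t -> t)) — no; arrived wants t, and Zoe wants t.
cat : e — no; arrived wants t, and cat wants nothing (atomic).
some : (t -> t) — no; arrived wants t, and some wants t.

old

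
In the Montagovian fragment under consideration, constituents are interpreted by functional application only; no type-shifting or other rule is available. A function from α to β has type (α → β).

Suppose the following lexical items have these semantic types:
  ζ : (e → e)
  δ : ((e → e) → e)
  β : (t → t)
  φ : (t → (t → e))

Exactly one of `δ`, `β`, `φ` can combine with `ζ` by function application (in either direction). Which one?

δ

δ — combines: δ : ((e → e) → e) takes ζ : (e → e) as argument, giving e.
β : (t → t) — ζ needs e; β needs t; neither fits.
φ : (t → (t → e)) — ζ needs e; φ needs t; neither fits.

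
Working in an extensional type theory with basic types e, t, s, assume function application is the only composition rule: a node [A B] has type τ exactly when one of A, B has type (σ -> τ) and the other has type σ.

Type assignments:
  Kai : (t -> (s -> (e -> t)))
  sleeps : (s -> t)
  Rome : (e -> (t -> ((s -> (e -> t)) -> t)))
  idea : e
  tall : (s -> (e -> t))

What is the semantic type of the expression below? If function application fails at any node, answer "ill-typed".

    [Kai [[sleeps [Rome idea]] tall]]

ill-typed

[Rome idea]: Rome is (e -> (t -> ((s -> (e -> t)) -> t))), idea is e; result (t -> ((s -> (e -> t)) -> t)).
At [sleeps [Rome idea]]: neither (s -> t) nor (t -> ((s -> (e -> t)) -> t)) can take the other as argument; the node is ill-typed.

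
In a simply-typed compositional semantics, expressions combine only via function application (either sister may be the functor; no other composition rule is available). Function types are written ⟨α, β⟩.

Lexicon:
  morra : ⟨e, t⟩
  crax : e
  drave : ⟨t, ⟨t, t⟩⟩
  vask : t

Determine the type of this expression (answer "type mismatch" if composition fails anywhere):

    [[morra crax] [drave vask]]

t

[morra crax]: morra is ⟨e, t⟩, crax is e; result t.
[drave vask]: drave is ⟨t, ⟨t, t⟩⟩, vask is t; result ⟨t, t⟩.
[[morra crax] [drave vask]]: [drave vask] is ⟨t, t⟩, [morra crax] is t; result t.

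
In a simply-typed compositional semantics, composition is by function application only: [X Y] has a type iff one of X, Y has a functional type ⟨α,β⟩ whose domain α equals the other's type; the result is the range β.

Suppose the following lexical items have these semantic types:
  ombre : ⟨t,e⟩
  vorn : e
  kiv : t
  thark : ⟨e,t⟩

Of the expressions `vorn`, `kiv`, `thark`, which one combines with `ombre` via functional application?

kiv

vorn : e — neither side's domain matches the other.
kiv — combines: ombre : ⟨t,e⟩ takes kiv : t as argument, giving e.
thark : ⟨e,t⟩ — neither side's domain matches the other.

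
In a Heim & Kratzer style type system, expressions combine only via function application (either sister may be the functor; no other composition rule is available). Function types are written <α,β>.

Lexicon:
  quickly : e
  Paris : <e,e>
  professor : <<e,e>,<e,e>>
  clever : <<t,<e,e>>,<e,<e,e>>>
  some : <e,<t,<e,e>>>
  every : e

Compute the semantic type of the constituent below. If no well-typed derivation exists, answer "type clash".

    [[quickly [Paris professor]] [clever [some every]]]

[Paris professor]: <<e,e>,<e,e>> applied to <e,e> yields <e,e>.
[quickly [Paris professor]]: <e,e> applied to e yields e.
[some every]: <e,<t,<e,e>>> applied to e yields <t,<e,e>>.
[clever [some every]]: <<t,<e,e>>,<e,<e,e>>> applied to <t,<e,e>> yields <e,<e,e>>.
[[quickly [Paris professor]] [clever [some every]]]: <e,<e,e>> applied to e yields <e,e>.

<e,e>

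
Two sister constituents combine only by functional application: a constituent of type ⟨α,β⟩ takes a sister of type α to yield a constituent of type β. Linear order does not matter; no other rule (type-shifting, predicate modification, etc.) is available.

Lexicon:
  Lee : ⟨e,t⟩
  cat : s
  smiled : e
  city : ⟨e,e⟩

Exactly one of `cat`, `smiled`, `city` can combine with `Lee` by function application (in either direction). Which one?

cat : s — neither side's domain matches the other.
smiled — combines: Lee : ⟨e,t⟩ takes smiled : e as argument, giving t.
city : ⟨e,e⟩ — neither side's domain matches the other.

smiled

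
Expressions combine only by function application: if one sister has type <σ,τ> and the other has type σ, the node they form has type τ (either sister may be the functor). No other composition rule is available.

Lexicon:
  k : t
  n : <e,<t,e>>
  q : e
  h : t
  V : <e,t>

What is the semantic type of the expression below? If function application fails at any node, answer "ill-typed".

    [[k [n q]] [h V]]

[n q]: functor n : <e,<t,e>>, argument q : e; result <t,e>.
[k [n q]]: functor [n q] : <t,e>, argument k : t; result e.
[h V]: t with <e,t> — neither is a function whose domain matches the other; composition fails here.

ill-typed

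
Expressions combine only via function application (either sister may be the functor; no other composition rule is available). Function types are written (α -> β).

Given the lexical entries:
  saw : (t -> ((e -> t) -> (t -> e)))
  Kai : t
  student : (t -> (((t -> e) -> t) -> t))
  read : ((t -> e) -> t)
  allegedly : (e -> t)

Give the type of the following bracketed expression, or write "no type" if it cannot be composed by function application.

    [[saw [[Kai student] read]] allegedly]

[Kai student] — student of type (t -> (((t -> e) -> t) -> t)) combines with Kai of type t: type (((t -> e) -> t) -> t).
[[Kai student] read] — [Kai student] of type (((t -> e) -> t) -> t) combines with read of type ((t -> e) -> t): type t.
[saw [[Kai student] read]] — saw of type (t -> ((e -> t) -> (t -> e))) combines with [[Kai student] read] of type t: type ((e -> t) -> (t -> e)).
[[saw [[Kai student] read]] allegedly] — [saw [[Kai student] read]] of type ((e -> t) -> (t -> e)) combines with allegedly of type (e -> t): type (t -> e).

(t -> e)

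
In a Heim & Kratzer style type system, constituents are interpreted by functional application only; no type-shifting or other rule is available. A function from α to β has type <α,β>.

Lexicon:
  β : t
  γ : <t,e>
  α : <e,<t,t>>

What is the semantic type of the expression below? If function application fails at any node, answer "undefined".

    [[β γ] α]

<t,t>

[β γ]: functor γ : <t,e>, argument β : t; result e.
[[β γ] α]: functor α : <e,<t,t>>, argument [β γ] : e; result <t,t>.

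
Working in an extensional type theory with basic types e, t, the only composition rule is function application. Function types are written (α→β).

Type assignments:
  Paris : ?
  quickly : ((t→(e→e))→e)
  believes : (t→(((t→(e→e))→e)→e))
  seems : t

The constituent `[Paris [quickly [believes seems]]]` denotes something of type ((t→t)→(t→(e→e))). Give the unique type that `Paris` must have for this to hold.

(e→((t→t)→(t→(e→e))))

[Paris [quickly [believes seems]]] must have type ((t→t)→(t→(e→e))). The sister [quickly [believes seems]] has type e; that is not a function onto ((t→t)→(t→(e→e))), so Paris must be the functor, of type (e→((t→t)→(t→(e→e)))).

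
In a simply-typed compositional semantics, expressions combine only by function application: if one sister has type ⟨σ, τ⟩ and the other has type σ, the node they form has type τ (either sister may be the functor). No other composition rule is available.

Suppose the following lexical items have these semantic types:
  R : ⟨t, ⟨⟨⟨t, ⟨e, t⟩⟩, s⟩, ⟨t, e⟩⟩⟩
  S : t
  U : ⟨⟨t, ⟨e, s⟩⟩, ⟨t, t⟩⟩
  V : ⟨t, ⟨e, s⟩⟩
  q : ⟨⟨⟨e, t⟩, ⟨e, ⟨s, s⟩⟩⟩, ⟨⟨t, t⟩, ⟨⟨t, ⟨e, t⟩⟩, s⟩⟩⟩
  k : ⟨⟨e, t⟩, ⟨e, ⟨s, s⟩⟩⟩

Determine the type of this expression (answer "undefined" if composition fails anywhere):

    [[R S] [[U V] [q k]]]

[R S]: ⟨t, ⟨⟨⟨t, ⟨e, t⟩⟩, s⟩, ⟨t, e⟩⟩⟩ applied to t yields ⟨⟨⟨t, ⟨e, t⟩⟩, s⟩, ⟨t, e⟩⟩.
[U V]: ⟨⟨t, ⟨e, s⟩⟩, ⟨t, t⟩⟩ applied to ⟨t, ⟨e, s⟩⟩ yields ⟨t, t⟩.
[q k]: ⟨⟨⟨e, t⟩, ⟨e, ⟨s, s⟩⟩⟩, ⟨⟨t, t⟩, ⟨⟨t, ⟨e, t⟩⟩, s⟩⟩⟩ applied to ⟨⟨e, t⟩, ⟨e, ⟨s, s⟩⟩⟩ yields ⟨⟨t, t⟩, ⟨⟨t, ⟨e, t⟩⟩, s⟩⟩.
[[U V] [q k]]: ⟨⟨t, t⟩, ⟨⟨t, ⟨e, t⟩⟩, s⟩⟩ applied to ⟨t, t⟩ yields ⟨⟨t, ⟨e, t⟩⟩, s⟩.
[[R S] [[U V] [q k]]]: ⟨⟨⟨t, ⟨e, t⟩⟩, s⟩, ⟨t, e⟩⟩ applied to ⟨⟨t, ⟨e, t⟩⟩, s⟩ yields ⟨t, e⟩.

⟨t, e⟩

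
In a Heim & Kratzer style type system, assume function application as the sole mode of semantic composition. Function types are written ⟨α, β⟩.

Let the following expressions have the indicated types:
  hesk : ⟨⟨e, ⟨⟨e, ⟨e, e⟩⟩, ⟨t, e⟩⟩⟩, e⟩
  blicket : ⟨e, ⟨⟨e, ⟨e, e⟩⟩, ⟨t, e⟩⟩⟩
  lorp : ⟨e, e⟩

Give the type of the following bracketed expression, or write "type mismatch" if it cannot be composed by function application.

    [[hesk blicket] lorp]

e

At [hesk blicket], hesk : ⟨⟨e, ⟨⟨e, ⟨e, e⟩⟩, ⟨t, e⟩⟩⟩, e⟩ takes blicket : ⟨e, ⟨⟨e, ⟨e, e⟩⟩, ⟨t, e⟩⟩⟩, giving e.
At [[hesk blicket] lorp], lorp : ⟨e, e⟩ takes [hesk blicket] : e, giving e.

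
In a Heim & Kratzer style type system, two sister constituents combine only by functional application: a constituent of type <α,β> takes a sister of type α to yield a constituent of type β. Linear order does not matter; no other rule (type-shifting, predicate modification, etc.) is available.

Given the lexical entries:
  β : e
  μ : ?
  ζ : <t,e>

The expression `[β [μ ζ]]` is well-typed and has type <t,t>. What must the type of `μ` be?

<<t,e>,<e,<t,t>>>

[β [μ ζ]] is required to be <t,t>. β : e cannot yield <t,t> as functor, so [μ ζ] : <e,<t,t>>.
[μ ζ] is required to be <e,<t,t>>. ζ : <t,e> cannot yield <e,<t,t>> as functor, so μ : <<t,e>,<e,<t,t>>>.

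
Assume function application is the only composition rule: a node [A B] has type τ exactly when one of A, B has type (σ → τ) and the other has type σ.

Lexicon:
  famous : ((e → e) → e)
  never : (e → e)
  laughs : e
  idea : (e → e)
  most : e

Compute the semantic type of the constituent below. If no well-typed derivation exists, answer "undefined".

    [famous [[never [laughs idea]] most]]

[laughs idea]: idea is (e → e), laughs is e; result e.
[never [laughs idea]]: never is (e → e), [laughs idea] is e; result e.
[[never [laughs idea]] most]: e and e cannot combine by function application — type clash.

undefined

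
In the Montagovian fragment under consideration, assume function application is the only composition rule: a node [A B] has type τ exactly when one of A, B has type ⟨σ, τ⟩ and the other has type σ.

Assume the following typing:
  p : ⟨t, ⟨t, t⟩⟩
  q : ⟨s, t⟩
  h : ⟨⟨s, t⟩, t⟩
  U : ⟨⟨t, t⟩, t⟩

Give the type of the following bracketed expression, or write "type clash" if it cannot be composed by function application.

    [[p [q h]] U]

t

[q h] — h of type ⟨⟨s, t⟩, t⟩ combines with q of type ⟨s, t⟩: type t.
[p [q h]] — p of type ⟨t, ⟨t, t⟩⟩ combines with [q h] of type t: type ⟨t, t⟩.
[[p [q h]] U] — U of type ⟨⟨t, t⟩, t⟩ combines with [p [q h]] of type ⟨t, t⟩: type t.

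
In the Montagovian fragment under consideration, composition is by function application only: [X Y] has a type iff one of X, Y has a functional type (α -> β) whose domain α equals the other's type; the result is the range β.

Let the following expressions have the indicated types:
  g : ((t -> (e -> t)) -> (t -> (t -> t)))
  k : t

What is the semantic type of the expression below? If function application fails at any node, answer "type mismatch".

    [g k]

[g k]: ((t -> (e -> t)) -> (t -> (t -> t))) and t cannot combine by function application — type clash.

type mismatch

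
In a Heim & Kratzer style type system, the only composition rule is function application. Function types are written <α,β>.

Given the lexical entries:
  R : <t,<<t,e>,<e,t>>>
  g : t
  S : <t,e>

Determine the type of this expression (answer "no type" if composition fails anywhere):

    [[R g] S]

[R g]: R is <t,<<t,e>,<e,t>>>, g is t; result <<t,e>,<e,t>>.
[[R g] S]: [R g] is <<t,e>,<e,t>>, S is <t,e>; result <e,t>.

<e,t>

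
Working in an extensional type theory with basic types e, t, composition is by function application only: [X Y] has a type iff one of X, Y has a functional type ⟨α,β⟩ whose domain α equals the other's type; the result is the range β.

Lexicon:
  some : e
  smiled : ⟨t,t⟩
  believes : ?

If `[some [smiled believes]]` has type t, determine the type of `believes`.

[some [smiled believes]] must have type t. The sister some has type e; that is not a function onto t, so [smiled believes] must be the functor, of type ⟨e,t⟩.
[smiled believes] must have type ⟨e,t⟩. The sister smiled has type ⟨t,t⟩; that is not a function onto ⟨e,t⟩, so believes must be the functor, of type ⟨⟨t,t⟩,⟨e,t⟩⟩.

⟨⟨t,t⟩,⟨e,t⟩⟩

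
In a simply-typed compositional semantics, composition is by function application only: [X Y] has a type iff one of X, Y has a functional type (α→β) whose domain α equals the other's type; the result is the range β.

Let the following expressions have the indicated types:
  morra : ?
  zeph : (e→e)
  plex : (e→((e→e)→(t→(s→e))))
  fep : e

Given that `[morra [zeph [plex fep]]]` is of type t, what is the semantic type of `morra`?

((t→(s→e))→t)

At [morra [zeph [plex fep]]] (required: t): [zeph [plex fep]] is (t→(s→e)), which is not a function with range t; hence morra is the functor — type ((t→(s→e))→t).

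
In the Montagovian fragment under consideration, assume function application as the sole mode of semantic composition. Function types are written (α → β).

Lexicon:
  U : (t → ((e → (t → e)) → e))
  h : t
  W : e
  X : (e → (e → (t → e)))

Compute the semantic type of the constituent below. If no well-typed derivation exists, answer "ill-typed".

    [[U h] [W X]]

[U h] — U of type (t → ((e → (t → e)) → e)) combines with h of type t: type ((e → (t → e)) → e).
[W X] — X of type (e → (e → (t → e))) combines with W of type e: type (e → (t → e)).
[[U h] [W X]] — [U h] of type ((e → (t → e)) → e) combines with [W X] of type (e → (t → e)): type e.

e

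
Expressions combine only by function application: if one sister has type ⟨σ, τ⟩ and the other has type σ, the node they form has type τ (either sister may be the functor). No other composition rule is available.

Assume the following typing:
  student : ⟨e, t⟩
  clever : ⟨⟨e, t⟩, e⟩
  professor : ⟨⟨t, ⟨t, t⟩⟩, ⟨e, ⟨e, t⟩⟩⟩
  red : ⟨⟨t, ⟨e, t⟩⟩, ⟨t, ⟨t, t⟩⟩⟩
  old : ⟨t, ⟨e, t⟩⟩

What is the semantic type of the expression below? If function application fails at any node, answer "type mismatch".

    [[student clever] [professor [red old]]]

⟨e, t⟩

[student clever]: clever is ⟨⟨e, t⟩, e⟩, student is ⟨e, t⟩; result e.
[red old]: red is ⟨⟨t, ⟨e, t⟩⟩, ⟨t, ⟨t, t⟩⟩⟩, old is ⟨t, ⟨e, t⟩⟩; result ⟨t, ⟨t, t⟩⟩.
[professor [red old]]: professor is ⟨⟨t, ⟨t, t⟩⟩, ⟨e, ⟨e, t⟩⟩⟩, [red old] is ⟨t, ⟨t, t⟩⟩; result ⟨e, ⟨e, t⟩⟩.
[[student clever] [professor [red old]]]: [professor [red old]] is ⟨e, ⟨e, t⟩⟩, [student clever] is e; result ⟨e, t⟩.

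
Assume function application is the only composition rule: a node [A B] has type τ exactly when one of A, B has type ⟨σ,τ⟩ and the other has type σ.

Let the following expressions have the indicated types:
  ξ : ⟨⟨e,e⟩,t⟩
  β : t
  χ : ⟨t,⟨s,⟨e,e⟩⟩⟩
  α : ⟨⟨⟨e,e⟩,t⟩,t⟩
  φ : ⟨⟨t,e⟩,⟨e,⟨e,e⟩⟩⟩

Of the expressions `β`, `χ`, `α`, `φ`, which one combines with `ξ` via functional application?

β : t — neither side's domain matches the other.
χ : ⟨t,⟨s,⟨e,e⟩⟩⟩ — neither side's domain matches the other.
α — combines: α : ⟨⟨⟨e,e⟩,t⟩,t⟩ takes ξ : ⟨⟨e,e⟩,t⟩ as argument, giving t.
φ : ⟨⟨t,e⟩,⟨e,⟨e,e⟩⟩⟩ — neither side's domain matches the other.

α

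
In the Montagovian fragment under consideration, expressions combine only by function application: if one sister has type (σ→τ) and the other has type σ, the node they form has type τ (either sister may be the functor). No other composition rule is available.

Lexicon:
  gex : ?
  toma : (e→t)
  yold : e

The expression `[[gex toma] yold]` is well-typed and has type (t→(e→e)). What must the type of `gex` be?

((e→t)→(e→(t→(e→e))))

At [[gex toma] yold] (required: (t→(e→e))): yold is e, which is not a function with range (t→(e→e)); hence [gex toma] is the functor — type (e→(t→(e→e))).
At [gex toma] (required: (e→(t→(e→e)))): toma is (e→t), which is not a function with range (e→(t→(e→e))); hence gex is the functor — type ((e→t)→(e→(t→(e→e)))).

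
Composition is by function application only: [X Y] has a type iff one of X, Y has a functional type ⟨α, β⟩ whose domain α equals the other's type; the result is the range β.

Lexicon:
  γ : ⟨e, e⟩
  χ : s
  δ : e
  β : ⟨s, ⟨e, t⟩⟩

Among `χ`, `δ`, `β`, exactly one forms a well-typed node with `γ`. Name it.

δ

χ : s — γ needs e; χ needs nothing (atomic); neither fits.
δ — combines: γ : ⟨e, e⟩ takes δ : e as argument, giving e.
β : ⟨s, ⟨e, t⟩⟩ — γ needs e; β needs s; neither fits.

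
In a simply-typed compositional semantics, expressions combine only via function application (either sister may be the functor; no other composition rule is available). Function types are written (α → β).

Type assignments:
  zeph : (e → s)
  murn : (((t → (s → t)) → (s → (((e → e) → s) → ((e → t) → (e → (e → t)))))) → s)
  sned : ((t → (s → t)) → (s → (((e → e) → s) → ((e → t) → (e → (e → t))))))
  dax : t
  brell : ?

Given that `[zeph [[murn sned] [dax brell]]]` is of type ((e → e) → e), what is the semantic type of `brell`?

(t → (s → ((e → s) → ((e → e) → e))))

[zeph [[murn sned] [dax brell]]] is required to be ((e → e) → e). zeph : (e → s) cannot yield ((e → e) → e) as functor, so [[murn sned] [dax brell]] : ((e → s) → ((e → e) → e)).
[[murn sned] [dax brell]] is required to be ((e → s) → ((e → e) → e)). [murn sned] : s cannot yield ((e → s) → ((e → e) → e)) as functor, so [dax brell] : (s → ((e → s) → ((e → e) → e))).
[dax brell] is required to be (s → ((e → s) → ((e → e) → e))). dax : t cannot yield (s → ((e → s) → ((e → e) → e))) as functor, so brell : (t → (s → ((e → s) → ((e → e) → e)))).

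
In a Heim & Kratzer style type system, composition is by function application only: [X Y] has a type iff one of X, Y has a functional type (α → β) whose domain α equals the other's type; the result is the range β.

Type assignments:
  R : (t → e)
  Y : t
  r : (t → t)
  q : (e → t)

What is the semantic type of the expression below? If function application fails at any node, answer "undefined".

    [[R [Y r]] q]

t

[Y r]: (t → t) applied to t yields t.
[R [Y r]]: (t → e) applied to t yields e.
[[R [Y r]] q]: (e → t) applied to e yields t.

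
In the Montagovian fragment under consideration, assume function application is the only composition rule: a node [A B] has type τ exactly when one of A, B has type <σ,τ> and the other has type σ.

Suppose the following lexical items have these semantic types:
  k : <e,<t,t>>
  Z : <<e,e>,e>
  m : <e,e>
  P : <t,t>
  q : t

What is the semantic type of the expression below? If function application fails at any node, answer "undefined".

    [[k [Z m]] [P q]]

[Z m]: <<e,e>,e> applied to <e,e> yields e.
[k [Z m]]: <e,<t,t>> applied to e yields <t,t>.
[P q]: <t,t> applied to t yields t.
[[k [Z m]] [P q]]: <t,t> applied to t yields t.

t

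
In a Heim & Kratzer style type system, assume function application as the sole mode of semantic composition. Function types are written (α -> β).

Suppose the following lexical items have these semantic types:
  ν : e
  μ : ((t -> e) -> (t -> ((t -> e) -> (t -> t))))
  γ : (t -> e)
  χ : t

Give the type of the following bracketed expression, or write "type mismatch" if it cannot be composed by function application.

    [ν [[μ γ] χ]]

type mismatch

At [μ γ], μ : ((t -> e) -> (t -> ((t -> e) -> (t -> t)))) takes γ : (t -> e), giving (t -> ((t -> e) -> (t -> t))).
At [[μ γ] χ], [μ γ] : (t -> ((t -> e) -> (t -> t))) takes χ : t, giving ((t -> e) -> (t -> t)).
[ν [[μ γ] χ]]: e with ((t -> e) -> (t -> t)) — neither is a function whose domain matches the other; composition fails here.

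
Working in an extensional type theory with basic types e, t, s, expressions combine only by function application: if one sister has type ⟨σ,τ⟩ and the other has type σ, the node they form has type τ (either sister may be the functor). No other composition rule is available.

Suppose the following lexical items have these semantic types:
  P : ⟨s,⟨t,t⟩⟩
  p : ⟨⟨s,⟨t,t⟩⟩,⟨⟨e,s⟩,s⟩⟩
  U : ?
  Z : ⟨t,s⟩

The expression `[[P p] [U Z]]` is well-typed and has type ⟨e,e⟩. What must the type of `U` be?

[[P p] [U Z]] is required to be ⟨e,e⟩. [P p] : ⟨⟨e,s⟩,s⟩ cannot yield ⟨e,e⟩ as functor, so [U Z] : ⟨⟨⟨e,s⟩,s⟩,⟨e,e⟩⟩.
[U Z] is required to be ⟨⟨⟨e,s⟩,s⟩,⟨e,e⟩⟩. Z : ⟨t,s⟩ cannot yield ⟨⟨⟨e,s⟩,s⟩,⟨e,e⟩⟩ as functor, so U : ⟨⟨t,s⟩,⟨⟨⟨e,s⟩,s⟩,⟨e,e⟩⟩⟩.

⟨⟨t,s⟩,⟨⟨⟨e,s⟩,s⟩,⟨e,e⟩⟩⟩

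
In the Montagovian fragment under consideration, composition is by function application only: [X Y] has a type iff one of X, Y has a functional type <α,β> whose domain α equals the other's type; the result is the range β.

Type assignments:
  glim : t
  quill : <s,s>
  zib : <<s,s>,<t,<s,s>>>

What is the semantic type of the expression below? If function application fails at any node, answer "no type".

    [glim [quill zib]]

[quill zib]: <<s,s>,<t,<s,s>>> applied to <s,s> yields <t,<s,s>>.
[glim [quill zib]]: <t,<s,s>> applied to t yields <s,s>.

<s,s>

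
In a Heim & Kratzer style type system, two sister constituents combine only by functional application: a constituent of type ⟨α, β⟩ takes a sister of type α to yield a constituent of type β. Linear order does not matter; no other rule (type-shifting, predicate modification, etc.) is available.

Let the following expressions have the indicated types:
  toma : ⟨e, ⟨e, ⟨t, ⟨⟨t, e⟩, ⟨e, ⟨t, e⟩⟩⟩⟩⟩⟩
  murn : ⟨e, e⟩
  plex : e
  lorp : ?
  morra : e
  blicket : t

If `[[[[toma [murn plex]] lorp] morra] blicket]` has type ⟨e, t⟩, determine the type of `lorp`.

For [[[[toma [murn plex]] lorp] morra] blicket] to have type ⟨e, t⟩ with blicket of type t, [[[toma [murn plex]] lorp] morra] must be the function: [[[toma [murn plex]] lorp] morra] : ⟨t, ⟨e, t⟩⟩.
For [[[toma [murn plex]] lorp] morra] to have type ⟨t, ⟨e, t⟩⟩ with morra of type e, [[toma [murn plex]] lorp] must be the function: [[toma [murn plex]] lorp] : ⟨e, ⟨t, ⟨e, t⟩⟩⟩.
For [[toma [murn plex]] lorp] to have type ⟨e, ⟨t, ⟨e, t⟩⟩⟩ with [toma [murn plex]] of type ⟨e, ⟨t, ⟨⟨t, e⟩, ⟨e, ⟨t, e⟩⟩⟩⟩⟩, lorp must be the function: lorp : ⟨⟨e, ⟨t, ⟨⟨t, e⟩, ⟨e, ⟨t, e⟩⟩⟩⟩⟩, ⟨e, ⟨t, ⟨e, t⟩⟩⟩⟩.

⟨⟨e, ⟨t, ⟨⟨t, e⟩, ⟨e, ⟨t, e⟩⟩⟩⟩⟩, ⟨e, ⟨t, ⟨e, t⟩⟩⟩⟩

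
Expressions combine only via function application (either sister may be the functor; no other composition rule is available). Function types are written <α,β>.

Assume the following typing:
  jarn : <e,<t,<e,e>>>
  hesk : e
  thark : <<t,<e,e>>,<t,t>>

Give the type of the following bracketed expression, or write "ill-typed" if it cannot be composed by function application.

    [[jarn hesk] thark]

<t,t>

[jarn hesk]: jarn is <e,<t,<e,e>>>, hesk is e; result <t,<e,e>>.
[[jarn hesk] thark]: thark is <<t,<e,e>>,<t,t>>, [jarn hesk] is <t,<e,e>>; result <t,t>.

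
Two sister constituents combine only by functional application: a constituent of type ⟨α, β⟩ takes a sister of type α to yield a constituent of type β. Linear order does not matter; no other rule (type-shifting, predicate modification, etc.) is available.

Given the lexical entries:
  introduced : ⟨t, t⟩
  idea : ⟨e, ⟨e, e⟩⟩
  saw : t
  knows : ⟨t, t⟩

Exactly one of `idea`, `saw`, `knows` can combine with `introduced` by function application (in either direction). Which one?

saw

idea : ⟨e, ⟨e, e⟩⟩ — introduced needs t; idea needs e; neither fits.
saw — combines: introduced : ⟨t, t⟩ takes saw : t as argument, giving t.
knows : ⟨t, t⟩ — introduced needs t; knows needs t; neither fits.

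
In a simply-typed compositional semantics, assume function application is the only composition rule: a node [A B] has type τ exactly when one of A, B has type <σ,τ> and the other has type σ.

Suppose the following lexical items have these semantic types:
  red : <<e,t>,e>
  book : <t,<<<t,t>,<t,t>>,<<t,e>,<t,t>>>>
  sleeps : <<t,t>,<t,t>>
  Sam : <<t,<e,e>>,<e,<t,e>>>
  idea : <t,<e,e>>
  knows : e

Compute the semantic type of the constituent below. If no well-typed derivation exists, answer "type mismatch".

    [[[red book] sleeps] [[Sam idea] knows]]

type mismatch

[red book]: <<e,t>,e> and <t,<<<t,t>,<t,t>>,<<t,e>,<t,t>>>> cannot combine by function application — type clash.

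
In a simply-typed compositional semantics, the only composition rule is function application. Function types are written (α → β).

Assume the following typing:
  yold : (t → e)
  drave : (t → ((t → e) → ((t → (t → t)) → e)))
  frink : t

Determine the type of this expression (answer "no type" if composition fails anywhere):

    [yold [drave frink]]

((t → (t → t)) → e)

[drave frink]: (t → ((t → e) → ((t → (t → t)) → e))) applied to t yields ((t → e) → ((t → (t → t)) → e)).
[yold [drave frink]]: ((t → e) → ((t → (t → t)) → e)) applied to (t → e) yields ((t → (t → t)) → e).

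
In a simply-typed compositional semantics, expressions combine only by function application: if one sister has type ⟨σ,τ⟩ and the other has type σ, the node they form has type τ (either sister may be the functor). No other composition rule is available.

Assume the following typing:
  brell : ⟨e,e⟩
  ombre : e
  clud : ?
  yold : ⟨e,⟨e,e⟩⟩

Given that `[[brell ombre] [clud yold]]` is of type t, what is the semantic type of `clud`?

At [[brell ombre] [clud yold]] (required: t): [brell ombre] is e, which is not a function with range t; hence [clud yold] is the functor — type ⟨e,t⟩.
At [clud yold] (required: ⟨e,t⟩): yold is ⟨e,⟨e,e⟩⟩, which is not a function with range ⟨e,t⟩; hence clud is the functor — type ⟨⟨e,⟨e,e⟩⟩,⟨e,t⟩⟩.

⟨⟨e,⟨e,e⟩⟩,⟨e,t⟩⟩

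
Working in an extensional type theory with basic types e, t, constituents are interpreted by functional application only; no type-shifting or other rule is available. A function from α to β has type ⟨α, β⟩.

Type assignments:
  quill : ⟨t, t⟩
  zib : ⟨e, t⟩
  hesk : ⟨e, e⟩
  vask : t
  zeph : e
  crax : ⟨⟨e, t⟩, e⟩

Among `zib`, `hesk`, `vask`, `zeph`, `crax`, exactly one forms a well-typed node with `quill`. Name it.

zib : ⟨e, t⟩ — no; quill wants t, and zib wants e.
hesk : ⟨e, e⟩ — no; quill wants t, and hesk wants e.
vask — combines: quill : ⟨t, t⟩ takes vask : t as argument, giving t.
zeph : e — no; quill wants t, and zeph wants nothing (atomic).
crax : ⟨⟨e, t⟩, e⟩ — no; quill wants t, and crax wants ⟨e, t⟩.

vask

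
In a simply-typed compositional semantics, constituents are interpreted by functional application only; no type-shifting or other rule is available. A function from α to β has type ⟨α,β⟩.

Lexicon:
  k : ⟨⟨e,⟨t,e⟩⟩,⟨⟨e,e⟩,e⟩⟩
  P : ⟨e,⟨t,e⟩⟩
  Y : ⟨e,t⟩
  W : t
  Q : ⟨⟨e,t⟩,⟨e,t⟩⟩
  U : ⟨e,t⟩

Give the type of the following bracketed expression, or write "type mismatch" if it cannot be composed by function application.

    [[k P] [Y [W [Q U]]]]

[k P] — k of type ⟨⟨e,⟨t,e⟩⟩,⟨⟨e,e⟩,e⟩⟩ combines with P of type ⟨e,⟨t,e⟩⟩: type ⟨⟨e,e⟩,e⟩.
[Q U] — Q of type ⟨⟨e,t⟩,⟨e,t⟩⟩ combines with U of type ⟨e,t⟩: type ⟨e,t⟩.
[W [Q U]]: t and ⟨e,t⟩ cannot combine by function application — type clash.

type mismatch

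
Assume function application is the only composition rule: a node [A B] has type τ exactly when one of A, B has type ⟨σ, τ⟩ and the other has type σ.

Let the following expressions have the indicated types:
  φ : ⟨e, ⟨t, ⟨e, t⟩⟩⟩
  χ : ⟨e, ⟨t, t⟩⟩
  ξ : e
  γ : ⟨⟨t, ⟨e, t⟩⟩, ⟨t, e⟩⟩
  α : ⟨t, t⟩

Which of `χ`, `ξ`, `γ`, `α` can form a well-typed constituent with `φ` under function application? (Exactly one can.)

ξ

χ : ⟨e, ⟨t, t⟩⟩ — does not combine with φ.
ξ — combines: φ : ⟨e, ⟨t, ⟨e, t⟩⟩⟩ takes ξ : e as argument, giving ⟨t, ⟨e, t⟩⟩.
γ : ⟨⟨t, ⟨e, t⟩⟩, ⟨t, e⟩⟩ — does not combine with φ.
α : ⟨t, t⟩ — does not combine with φ.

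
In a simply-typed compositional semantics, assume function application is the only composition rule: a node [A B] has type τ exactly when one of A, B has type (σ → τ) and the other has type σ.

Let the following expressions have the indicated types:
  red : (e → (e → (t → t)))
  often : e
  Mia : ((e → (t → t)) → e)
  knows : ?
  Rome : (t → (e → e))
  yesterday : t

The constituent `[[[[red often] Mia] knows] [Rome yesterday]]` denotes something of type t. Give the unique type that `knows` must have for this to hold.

[[[[red often] Mia] knows] [Rome yesterday]] must have type t. The sister [Rome yesterday] has type (e → e); that is not a function onto t, so [[[red often] Mia] knows] must be the functor, of type ((e → e) → t).
[[[red often] Mia] knows] must have type ((e → e) → t). The sister [[red often] Mia] has type e; that is not a function onto ((e → e) → t), so knows must be the functor, of type (e → ((e → e) → t)).

(e → ((e → e) → t))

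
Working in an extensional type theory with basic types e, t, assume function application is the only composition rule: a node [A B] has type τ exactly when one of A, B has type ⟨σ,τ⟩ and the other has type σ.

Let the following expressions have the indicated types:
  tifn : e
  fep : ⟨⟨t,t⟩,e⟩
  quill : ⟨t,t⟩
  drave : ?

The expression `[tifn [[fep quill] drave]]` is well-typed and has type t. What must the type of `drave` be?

For [tifn [[fep quill] drave]] to have type t with tifn of type e, [[fep quill] drave] must be the function: [[fep quill] drave] : ⟨e,t⟩.
For [[fep quill] drave] to have type ⟨e,t⟩ with [fep quill] of type e, drave must be the function: drave : ⟨e,⟨e,t⟩⟩.

⟨e,⟨e,t⟩⟩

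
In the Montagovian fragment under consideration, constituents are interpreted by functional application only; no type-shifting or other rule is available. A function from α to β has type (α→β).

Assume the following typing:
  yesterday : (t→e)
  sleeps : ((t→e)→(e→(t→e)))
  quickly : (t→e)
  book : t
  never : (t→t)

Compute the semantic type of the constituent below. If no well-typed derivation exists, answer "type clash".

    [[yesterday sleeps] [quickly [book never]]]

(t→e)

[yesterday sleeps]: ((t→e)→(e→(t→e))) applied to (t→e) yields (e→(t→e)).
[book never]: (t→t) applied to t yields t.
[quickly [book never]]: (t→e) applied to t yields e.
[[yesterday sleeps] [quickly [book never]]]: (e→(t→e)) applied to e yields (t→e).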